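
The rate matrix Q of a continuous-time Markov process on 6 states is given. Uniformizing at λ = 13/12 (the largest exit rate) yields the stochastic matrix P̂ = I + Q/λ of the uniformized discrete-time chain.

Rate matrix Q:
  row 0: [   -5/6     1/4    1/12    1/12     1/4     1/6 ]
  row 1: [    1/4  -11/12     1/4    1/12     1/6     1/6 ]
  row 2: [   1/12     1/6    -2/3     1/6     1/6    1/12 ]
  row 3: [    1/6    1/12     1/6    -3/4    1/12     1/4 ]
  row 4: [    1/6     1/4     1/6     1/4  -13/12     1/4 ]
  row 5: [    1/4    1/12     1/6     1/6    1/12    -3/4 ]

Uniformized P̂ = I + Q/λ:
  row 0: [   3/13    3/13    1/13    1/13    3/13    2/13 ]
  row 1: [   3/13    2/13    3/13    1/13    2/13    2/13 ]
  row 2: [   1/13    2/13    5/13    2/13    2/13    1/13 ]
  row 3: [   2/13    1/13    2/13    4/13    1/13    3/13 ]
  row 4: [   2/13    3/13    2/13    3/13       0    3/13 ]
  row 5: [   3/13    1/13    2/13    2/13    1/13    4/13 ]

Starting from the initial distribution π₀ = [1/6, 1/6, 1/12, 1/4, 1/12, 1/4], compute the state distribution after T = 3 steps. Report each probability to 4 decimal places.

t=0: π = [0.1667, 0.1667, 0.0833, 0.2500, 0.0833, 0.2500]
t=1: π = [0.1923, 0.1346, 0.1731, 0.1731, 0.1154, 0.2115]
t=2: π = [0.1820, 0.1479, 0.1893, 0.1642, 0.1213, 0.1953]
t=3: π = [0.1797, 0.1495, 0.1949, 0.1631, 0.1215, 0.1913]

π = [0.1797, 0.1495, 0.1949, 0.1631, 0.1215, 0.1913]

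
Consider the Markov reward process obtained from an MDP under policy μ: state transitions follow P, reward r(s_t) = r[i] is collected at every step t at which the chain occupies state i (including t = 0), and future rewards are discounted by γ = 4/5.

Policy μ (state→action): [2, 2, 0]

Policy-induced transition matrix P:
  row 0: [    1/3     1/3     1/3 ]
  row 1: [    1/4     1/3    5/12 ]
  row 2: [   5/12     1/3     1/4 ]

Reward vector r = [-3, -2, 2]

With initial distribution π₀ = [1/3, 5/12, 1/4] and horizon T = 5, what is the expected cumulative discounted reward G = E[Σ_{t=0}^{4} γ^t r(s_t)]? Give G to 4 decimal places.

t=0: π = [0.3333, 0.4167, 0.2500], E[r] = -1.3333, γ^t·E[r] = -1.333333, running G = -1.333333
t=1: π = [0.3194, 0.3333, 0.3472], E[r] = -0.9306, γ^t·E[r] = -0.744444, running G = -2.077778
t=2: π = [0.3345, 0.3333, 0.3322], E[r] = -1.0058, γ^t·E[r] = -0.643704, running G = -2.721481
t=3: π = [0.3332, 0.3333, 0.3334], E[r] = -0.9995, γ^t·E[r] = -0.511753, running G = -3.233235
t=4: π = [0.3333, 0.3333, 0.3333], E[r] = -1.0000, γ^t·E[r] = -0.409616, running G = -3.642851

G = -3.6429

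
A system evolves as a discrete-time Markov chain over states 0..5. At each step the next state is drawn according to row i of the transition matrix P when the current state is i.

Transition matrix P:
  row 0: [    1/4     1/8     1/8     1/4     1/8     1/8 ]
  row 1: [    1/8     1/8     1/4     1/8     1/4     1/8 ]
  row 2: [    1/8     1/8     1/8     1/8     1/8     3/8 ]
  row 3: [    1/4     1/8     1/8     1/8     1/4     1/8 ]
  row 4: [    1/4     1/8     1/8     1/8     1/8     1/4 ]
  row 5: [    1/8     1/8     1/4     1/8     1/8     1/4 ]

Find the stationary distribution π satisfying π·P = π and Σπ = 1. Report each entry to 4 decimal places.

Balance equations π_j = Σ_i π_i·P[i][j]:
  π_0 = 1/4·π_0 + 1/8·π_1 + 1/8·π_2 + 1/4·π_3 + 1/4·π_4 + 1/8·π_5
  π_1 = 1/8·π_0 + 1/8·π_1 + 1/8·π_2 + 1/8·π_3 + 1/8·π_4 + 1/8·π_5
  π_2 = 1/8·π_0 + 1/4·π_1 + 1/8·π_2 + 1/8·π_3 + 1/8·π_4 + 1/4·π_5
  π_3 = 1/4·π_0 + 1/8·π_1 + 1/8·π_2 + 1/8·π_3 + 1/8·π_4 + 1/8·π_5
  π_4 = 1/8·π_0 + 1/4·π_1 + 1/8·π_2 + 1/4·π_3 + 1/8·π_4 + 1/8·π_5
  normalize: π_0 + π_1 + π_2 + π_3 + π_4 + π_5 = 1
Solving the linear system gives exactly π = [82/439, 1/8, 661/3951, 521/3512, 559/3512, 6745/31608].

π = [0.1868, 0.1250, 0.1673, 0.1483, 0.1592, 0.2134]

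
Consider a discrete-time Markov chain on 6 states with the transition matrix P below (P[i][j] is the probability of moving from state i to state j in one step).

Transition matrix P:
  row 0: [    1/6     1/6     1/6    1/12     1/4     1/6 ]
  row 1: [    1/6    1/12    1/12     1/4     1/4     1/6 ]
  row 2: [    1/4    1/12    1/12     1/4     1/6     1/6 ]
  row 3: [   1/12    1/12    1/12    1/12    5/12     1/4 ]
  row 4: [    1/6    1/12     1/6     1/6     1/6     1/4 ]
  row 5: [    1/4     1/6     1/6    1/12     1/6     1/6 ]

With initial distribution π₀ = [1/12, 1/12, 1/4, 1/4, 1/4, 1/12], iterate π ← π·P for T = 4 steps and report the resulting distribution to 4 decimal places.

π = [0.1823, 0.1150, 0.1339, 0.1437, 0.2276, 0.1975]

t=0: π = [0.0833, 0.0833, 0.2500, 0.2500, 0.2500, 0.0833]
t=1: π = [0.1736, 0.0972, 0.1181, 0.1597, 0.2431, 0.2083]
t=2: π = [0.1806, 0.1152, 0.1354, 0.1395, 0.2292, 0.2002]
t=3: π = [0.1830, 0.1151, 0.1342, 0.1442, 0.2262, 0.1974]
t=4: π = [0.1823, 0.1150, 0.1339, 0.1437, 0.2276, 0.1975]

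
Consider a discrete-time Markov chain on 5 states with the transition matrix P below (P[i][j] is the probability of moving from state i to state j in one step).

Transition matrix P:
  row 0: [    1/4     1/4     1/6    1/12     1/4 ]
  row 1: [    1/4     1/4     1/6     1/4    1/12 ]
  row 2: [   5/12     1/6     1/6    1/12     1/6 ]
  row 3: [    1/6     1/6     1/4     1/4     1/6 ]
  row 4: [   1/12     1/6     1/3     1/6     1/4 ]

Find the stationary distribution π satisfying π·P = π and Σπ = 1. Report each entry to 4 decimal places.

Balance equations π_j = Σ_i π_i·P[i][j]:
  π_0 = 1/4·π_0 + 1/4·π_1 + 5/12·π_2 + 1/6·π_3 + 1/12·π_4
  π_1 = 1/4·π_0 + 1/4·π_1 + 1/6·π_2 + 1/6·π_3 + 1/6·π_4
  π_2 = 1/6·π_0 + 1/6·π_1 + 1/6·π_2 + 1/4·π_3 + 1/3·π_4
  π_3 = 1/12·π_0 + 1/4·π_1 + 1/12·π_2 + 1/4·π_3 + 1/6·π_4
  normalize: π_0 + π_1 + π_2 + π_3 + π_4 = 1
Solving the linear system gives exactly π = [4255/17656, 3597/17656, 1861/8828, 703/4414, 1635/8828].

π = [0.2410, 0.2037, 0.2108, 0.1593, 0.1852]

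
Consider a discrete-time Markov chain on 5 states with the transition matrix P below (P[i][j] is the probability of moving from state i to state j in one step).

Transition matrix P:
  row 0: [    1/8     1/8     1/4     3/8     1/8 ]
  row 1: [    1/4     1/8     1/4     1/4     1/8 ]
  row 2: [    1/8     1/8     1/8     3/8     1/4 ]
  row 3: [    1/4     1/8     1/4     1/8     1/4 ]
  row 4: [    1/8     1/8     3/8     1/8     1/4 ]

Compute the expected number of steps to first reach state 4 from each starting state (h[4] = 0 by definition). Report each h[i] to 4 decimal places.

First-step conditioning: h[4] = 0; for i ≠ 4, h[i] = 1 + Σ_k P[i][k]·h[k].
  h[0] = 1 + 1/8·h[0] + 1/8·h[1] + 1/4·h[2] + 3/8·h[3]
  h[1] = 1 + 1/4·h[0] + 1/8·h[1] + 1/4·h[2] + 1/4·h[3]
  h[2] = 1 + 1/8·h[0] + 1/8·h[1] + 1/8·h[2] + 3/8·h[3]
  h[3] = 1 + 1/4·h[0] + 1/8·h[1] + 1/4·h[2] + 1/8·h[3]
Solving the 4×4 linear system over states ≠ 4 gives exactly h = [5760/1087, 5832/1087, 5120/1087, 5184/1087, 0] (h[4] = 0 is the target).

h = [5.2990, 5.3652, 4.7102, 4.7691, 0.0000]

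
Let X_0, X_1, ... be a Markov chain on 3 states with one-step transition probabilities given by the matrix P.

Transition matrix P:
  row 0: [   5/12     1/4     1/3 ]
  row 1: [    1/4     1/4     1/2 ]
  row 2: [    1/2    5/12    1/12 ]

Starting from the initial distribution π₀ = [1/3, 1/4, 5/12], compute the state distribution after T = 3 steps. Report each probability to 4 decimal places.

π = [0.3940, 0.3031, 0.3028]

t=0: π = [0.3333, 0.2500, 0.4167]
t=1: π = [0.4097, 0.3194, 0.2708]
t=2: π = [0.3860, 0.2951, 0.3189]
t=3: π = [0.3940, 0.3031, 0.3028]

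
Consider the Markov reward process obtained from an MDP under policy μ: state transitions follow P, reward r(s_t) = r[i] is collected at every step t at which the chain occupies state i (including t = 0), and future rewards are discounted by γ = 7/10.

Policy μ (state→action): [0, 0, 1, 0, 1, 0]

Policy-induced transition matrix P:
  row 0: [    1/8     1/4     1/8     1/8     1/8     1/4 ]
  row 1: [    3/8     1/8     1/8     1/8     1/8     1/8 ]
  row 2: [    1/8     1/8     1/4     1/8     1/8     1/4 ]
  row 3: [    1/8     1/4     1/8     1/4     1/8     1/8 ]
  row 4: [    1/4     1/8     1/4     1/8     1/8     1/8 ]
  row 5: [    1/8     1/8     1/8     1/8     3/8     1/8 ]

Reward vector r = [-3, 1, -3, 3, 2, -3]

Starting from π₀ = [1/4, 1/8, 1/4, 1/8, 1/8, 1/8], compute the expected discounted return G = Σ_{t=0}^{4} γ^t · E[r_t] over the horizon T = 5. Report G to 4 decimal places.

G = -2.2889

t=0: π = [0.2500, 0.1250, 0.2500, 0.1250, 0.1250, 0.1250], E[r] = -1.1250, γ^t·E[r] = -1.125000, running G = -1.125000
t=1: π = [0.1719, 0.1719, 0.1719, 0.1406, 0.1563, 0.1875], E[r] = -0.6875, γ^t·E[r] = -0.481250, running G = -1.606250
t=2: π = [0.1875, 0.1641, 0.1660, 0.1426, 0.1719, 0.1680], E[r] = -0.6289, γ^t·E[r] = -0.308164, running G = -1.914414
t=3: π = [0.1875, 0.1663, 0.1672, 0.1428, 0.1670, 0.1692], E[r] = -0.6431, γ^t·E[r] = -0.220572, running G = -2.134986
t=4: π = [0.1874, 0.1663, 0.1668, 0.1429, 0.1673, 0.1693], E[r] = -0.6412, γ^t·E[r] = -0.153961, running G = -2.288946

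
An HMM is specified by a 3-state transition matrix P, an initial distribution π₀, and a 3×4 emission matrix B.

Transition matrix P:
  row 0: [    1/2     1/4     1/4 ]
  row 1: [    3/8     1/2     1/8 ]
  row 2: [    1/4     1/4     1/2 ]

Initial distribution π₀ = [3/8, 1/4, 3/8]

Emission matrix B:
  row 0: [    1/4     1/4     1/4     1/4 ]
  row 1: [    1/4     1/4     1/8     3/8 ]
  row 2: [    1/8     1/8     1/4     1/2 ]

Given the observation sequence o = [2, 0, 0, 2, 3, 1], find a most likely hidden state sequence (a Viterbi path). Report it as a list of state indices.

path = [0, 0, 0, 0, 0, 0]

t=0: δ = [9.375e-02, 3.125e-02, 9.375e-02]  (obs o_0=2)
t=1: δ = [1.172e-02, 5.859e-03, 5.859e-03]  ψ = [0, 0, 2]  (obs o_1=0)
t=2: δ = [1.465e-03, 7.324e-04, 3.662e-04]  ψ = [0, 0, 0]  (obs o_2=0)
t=3: δ = [1.831e-04, 4.578e-05, 9.155e-05]  ψ = [0, 0, 0]  (obs o_3=2)
t=4: δ = [2.289e-05, 1.717e-05, 2.289e-05]  ψ = [0, 0, 0]  (obs o_4=3)
t=5: δ = [2.861e-06, 2.146e-06, 1.431e-06]  ψ = [0, 1, 2]  (obs o_5=1)
backtrack: best end state = 0; path = [0, 0, 0, 0, 0, 0]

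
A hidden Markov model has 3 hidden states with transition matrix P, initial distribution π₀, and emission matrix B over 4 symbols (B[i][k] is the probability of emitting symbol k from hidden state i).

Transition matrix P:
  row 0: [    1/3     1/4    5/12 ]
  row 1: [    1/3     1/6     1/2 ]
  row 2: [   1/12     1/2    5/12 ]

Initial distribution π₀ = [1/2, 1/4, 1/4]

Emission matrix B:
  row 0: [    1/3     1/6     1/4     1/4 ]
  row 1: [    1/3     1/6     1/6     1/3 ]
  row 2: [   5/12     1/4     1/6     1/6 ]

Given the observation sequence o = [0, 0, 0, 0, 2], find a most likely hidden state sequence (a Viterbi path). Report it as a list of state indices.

t=0: δ = [1.667e-01, 8.333e-02, 1.042e-01]  (obs o_0=0)
t=1: δ = [1.852e-02, 1.736e-02, 2.894e-02]  ψ = [0, 2, 0]  (obs o_1=0)
t=2: δ = [2.058e-03, 4.823e-03, 5.023e-03]  ψ = [0, 2, 2]  (obs o_2=0)
t=3: δ = [5.358e-04, 8.372e-04, 1.005e-03]  ψ = [1, 2, 1]  (obs o_3=0)
t=4: δ = [6.977e-05, 8.372e-05, 6.977e-05]  ψ = [1, 2, 1]  (obs o_4=2)
backtrack: best end state = 1; path = [0, 2, 1, 2, 1]

path = [0, 2, 1, 2, 1]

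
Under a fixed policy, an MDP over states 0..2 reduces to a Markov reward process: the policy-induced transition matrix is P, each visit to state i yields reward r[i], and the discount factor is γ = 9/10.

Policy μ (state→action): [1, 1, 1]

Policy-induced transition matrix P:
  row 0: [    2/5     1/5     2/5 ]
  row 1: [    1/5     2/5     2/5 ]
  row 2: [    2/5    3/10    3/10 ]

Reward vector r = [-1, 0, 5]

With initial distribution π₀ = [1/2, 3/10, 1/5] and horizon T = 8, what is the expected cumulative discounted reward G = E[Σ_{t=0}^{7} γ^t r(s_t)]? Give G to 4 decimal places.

t=0: π = [0.5000, 0.3000, 0.2000], E[r] = 0.5000, γ^t·E[r] = 0.500000, running G = 0.500000
t=1: π = [0.3400, 0.2800, 0.3800], E[r] = 1.5600, γ^t·E[r] = 1.404000, running G = 1.904000
t=2: π = [0.3440, 0.2940, 0.3620], E[r] = 1.4660, γ^t·E[r] = 1.187460, running G = 3.091460
t=3: π = [0.3412, 0.2950, 0.3638], E[r] = 1.4778, γ^t·E[r] = 1.077316, running G = 4.168776
t=4: π = [0.3410, 0.2954, 0.3636], E[r] = 1.4771, γ^t·E[r] = 0.969125, running G = 5.137902
t=5: π = [0.3409, 0.2954, 0.3636], E[r] = 1.4773, γ^t·E[r] = 0.872311, running G = 6.010212
t=6: π = [0.3409, 0.2955, 0.3636], E[r] = 1.4773, γ^t·E[r] = 0.785081, running G = 6.795293
t=7: π = [0.3409, 0.2955, 0.3636], E[r] = 1.4773, γ^t·E[r] = 0.706575, running G = 7.501868

G = 7.5019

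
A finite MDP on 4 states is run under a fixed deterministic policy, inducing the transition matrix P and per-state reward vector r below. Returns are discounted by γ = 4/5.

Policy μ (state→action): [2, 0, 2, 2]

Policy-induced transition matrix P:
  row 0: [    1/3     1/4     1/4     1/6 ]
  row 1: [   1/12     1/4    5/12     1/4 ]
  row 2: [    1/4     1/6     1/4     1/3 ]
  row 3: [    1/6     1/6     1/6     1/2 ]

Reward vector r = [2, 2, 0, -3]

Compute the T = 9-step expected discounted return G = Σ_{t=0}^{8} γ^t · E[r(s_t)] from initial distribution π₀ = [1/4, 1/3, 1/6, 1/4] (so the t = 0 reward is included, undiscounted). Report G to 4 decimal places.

t=0: π = [0.2500, 0.3333, 0.1667, 0.2500], E[r] = 0.4167, γ^t·E[r] = 0.416667, running G = 0.416667
t=1: π = [0.1944, 0.2153, 0.2847, 0.3056], E[r] = -0.0972, γ^t·E[r] = -0.077778, running G = 0.338889
t=2: π = [0.2049, 0.2008, 0.2604, 0.3339], E[r] = -0.1904, γ^t·E[r] = -0.121852, running G = 0.217037
t=3: π = [0.2058, 0.2005, 0.2556, 0.3381], E[r] = -0.2018, γ^t·E[r] = -0.103333, running G = 0.113704
t=4: π = [0.2056, 0.2005, 0.2552, 0.3387], E[r] = -0.2039, γ^t·E[r] = -0.083511, running G = 0.030193
t=5: π = [0.2055, 0.2005, 0.2552, 0.3388], E[r] = -0.2044, γ^t·E[r] = -0.066992, running G = -0.036800
t=6: π = [0.2055, 0.2005, 0.2552, 0.3388], E[r] = -0.2046, γ^t·E[r] = -0.053633, running G = -0.090433
t=7: π = [0.2055, 0.2005, 0.2552, 0.3389], E[r] = -0.2046, γ^t·E[r] = -0.042914, running G = -0.133346
t=8: π = [0.2055, 0.2005, 0.2552, 0.3389], E[r] = -0.2046, γ^t·E[r] = -0.034332, running G = -0.167679

G = -0.1677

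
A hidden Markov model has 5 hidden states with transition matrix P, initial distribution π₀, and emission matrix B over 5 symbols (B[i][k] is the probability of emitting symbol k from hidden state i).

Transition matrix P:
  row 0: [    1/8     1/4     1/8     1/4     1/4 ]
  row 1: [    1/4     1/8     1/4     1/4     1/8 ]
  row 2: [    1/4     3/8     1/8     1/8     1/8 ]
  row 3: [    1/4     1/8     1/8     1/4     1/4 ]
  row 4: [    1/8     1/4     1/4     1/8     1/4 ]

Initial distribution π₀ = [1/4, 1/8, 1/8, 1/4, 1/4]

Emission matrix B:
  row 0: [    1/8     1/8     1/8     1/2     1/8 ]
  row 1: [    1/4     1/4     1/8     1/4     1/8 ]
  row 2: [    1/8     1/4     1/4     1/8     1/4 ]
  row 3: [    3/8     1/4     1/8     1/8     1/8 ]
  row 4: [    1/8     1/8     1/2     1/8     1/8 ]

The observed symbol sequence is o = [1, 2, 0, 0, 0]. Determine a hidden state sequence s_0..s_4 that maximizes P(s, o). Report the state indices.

path = [3, 4, 1, 3, 3]

t=0: δ = [3.125e-02, 3.125e-02, 3.125e-02, 6.250e-02, 3.125e-02]  (obs o_0=1)
t=1: δ = [1.953e-03, 1.465e-03, 1.953e-03, 1.953e-03, 7.812e-03]  ψ = [3, 2, 1, 3, 3]  (obs o_1=2)
t=2: δ = [1.221e-04, 4.883e-04, 2.441e-04, 3.662e-04, 2.441e-04]  ψ = [4, 4, 4, 4, 4]  (obs o_2=0)
t=3: δ = [1.526e-05, 2.289e-05, 1.526e-05, 4.578e-05, 1.144e-05]  ψ = [1, 2, 1, 1, 3]  (obs o_3=0)
t=4: δ = [1.431e-06, 1.431e-06, 7.153e-07, 4.292e-06, 1.431e-06]  ψ = [3, 2, 1, 3, 3]  (obs o_4=0)
backtrack: best end state = 3; path = [3, 4, 1, 3, 3]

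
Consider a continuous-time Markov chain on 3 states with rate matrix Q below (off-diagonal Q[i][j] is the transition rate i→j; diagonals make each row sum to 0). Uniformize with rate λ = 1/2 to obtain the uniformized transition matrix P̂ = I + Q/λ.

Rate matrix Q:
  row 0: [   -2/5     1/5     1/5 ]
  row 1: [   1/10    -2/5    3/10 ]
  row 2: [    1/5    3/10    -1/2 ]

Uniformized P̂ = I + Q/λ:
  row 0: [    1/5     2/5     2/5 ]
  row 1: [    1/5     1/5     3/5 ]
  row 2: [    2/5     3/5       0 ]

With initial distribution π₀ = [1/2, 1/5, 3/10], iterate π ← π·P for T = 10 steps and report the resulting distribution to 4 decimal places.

π = [0.2683, 0.3902, 0.3415]

t=0: π = [0.5000, 0.2000, 0.3000]
t=1: π = [0.2600, 0.4200, 0.3200]
t=2: π = [0.2640, 0.3800, 0.3560]
t=3: π = [0.2712, 0.3952, 0.3336]
t=4: π = [0.2667, 0.3877, 0.3456]
t=5: π = [0.2691, 0.3916, 0.3393]
t=6: π = [0.2679, 0.3895, 0.3426]
t=7: π = [0.2685, 0.3906, 0.3409]
t=8: π = [0.2682, 0.3901, 0.3418]
t=9: π = [0.2684, 0.3903, 0.3413]
t=10: π = [0.2683, 0.3902, 0.3415]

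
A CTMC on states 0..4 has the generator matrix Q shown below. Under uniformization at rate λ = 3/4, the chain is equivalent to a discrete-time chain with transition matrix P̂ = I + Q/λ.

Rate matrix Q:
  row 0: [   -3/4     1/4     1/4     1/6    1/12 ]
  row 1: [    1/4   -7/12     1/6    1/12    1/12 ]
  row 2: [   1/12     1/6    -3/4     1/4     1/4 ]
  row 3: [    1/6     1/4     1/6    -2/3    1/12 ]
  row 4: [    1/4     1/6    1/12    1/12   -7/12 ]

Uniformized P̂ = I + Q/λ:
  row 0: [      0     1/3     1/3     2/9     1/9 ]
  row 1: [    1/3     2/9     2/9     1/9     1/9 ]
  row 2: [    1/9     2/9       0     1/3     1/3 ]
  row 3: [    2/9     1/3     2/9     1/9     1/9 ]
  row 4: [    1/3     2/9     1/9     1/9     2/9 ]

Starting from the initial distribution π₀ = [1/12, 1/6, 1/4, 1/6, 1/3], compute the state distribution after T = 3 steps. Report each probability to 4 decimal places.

t=0: π = [0.0833, 0.1667, 0.2500, 0.1667, 0.3333]
t=1: π = [0.2315, 0.2500, 0.1389, 0.1759, 0.2037]
t=2: π = [0.2058, 0.2675, 0.1944, 0.1677, 0.1646]
t=3: π = [0.2029, 0.2637, 0.1836, 0.1772, 0.1726]

π = [0.2029, 0.2637, 0.1836, 0.1772, 0.1726]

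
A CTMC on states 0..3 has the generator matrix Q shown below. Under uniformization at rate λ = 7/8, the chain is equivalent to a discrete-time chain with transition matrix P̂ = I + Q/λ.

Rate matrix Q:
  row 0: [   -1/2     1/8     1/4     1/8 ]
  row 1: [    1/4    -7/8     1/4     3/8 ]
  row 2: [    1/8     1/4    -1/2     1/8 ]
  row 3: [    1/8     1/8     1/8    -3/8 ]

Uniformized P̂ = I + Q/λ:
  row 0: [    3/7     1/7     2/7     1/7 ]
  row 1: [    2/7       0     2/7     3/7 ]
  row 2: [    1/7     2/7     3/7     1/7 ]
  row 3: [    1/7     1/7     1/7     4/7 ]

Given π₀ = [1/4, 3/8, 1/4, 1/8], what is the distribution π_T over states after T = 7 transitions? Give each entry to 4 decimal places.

t=0: π = [0.2500, 0.3750, 0.2500, 0.1250]
t=1: π = [0.2679, 0.1250, 0.3036, 0.3036]
t=2: π = [0.2372, 0.1684, 0.2857, 0.3087]
t=3: π = [0.2347, 0.1596, 0.2824, 0.3233]
t=4: π = [0.2327, 0.1604, 0.2799, 0.3270]
t=5: π = [0.2323, 0.1599, 0.2790, 0.3288]
t=6: π = [0.2321, 0.1599, 0.2786, 0.3295]
t=7: π = [0.2320, 0.1598, 0.2784, 0.3297]

π = [0.2320, 0.1598, 0.2784, 0.3297]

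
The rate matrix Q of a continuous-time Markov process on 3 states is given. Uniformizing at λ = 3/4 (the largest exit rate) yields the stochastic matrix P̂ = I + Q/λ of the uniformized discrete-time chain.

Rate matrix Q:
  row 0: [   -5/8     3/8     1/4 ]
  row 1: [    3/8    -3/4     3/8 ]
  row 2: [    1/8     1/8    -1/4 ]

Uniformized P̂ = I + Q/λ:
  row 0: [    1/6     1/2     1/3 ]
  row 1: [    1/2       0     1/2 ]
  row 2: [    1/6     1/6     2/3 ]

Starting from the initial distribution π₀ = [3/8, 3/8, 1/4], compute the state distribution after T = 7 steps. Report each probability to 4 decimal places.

t=0: π = [0.3750, 0.3750, 0.2500]
t=1: π = [0.2917, 0.2292, 0.4792]
t=2: π = [0.2431, 0.2257, 0.5313]
t=3: π = [0.2419, 0.2101, 0.5480]
t=4: π = [0.2367, 0.2123, 0.5510]
t=5: π = [0.2374, 0.2102, 0.5524]
t=6: π = [0.2367, 0.2108, 0.5525]
t=7: π = [0.2369, 0.2104, 0.5526]

π = [0.2369, 0.2104, 0.5526]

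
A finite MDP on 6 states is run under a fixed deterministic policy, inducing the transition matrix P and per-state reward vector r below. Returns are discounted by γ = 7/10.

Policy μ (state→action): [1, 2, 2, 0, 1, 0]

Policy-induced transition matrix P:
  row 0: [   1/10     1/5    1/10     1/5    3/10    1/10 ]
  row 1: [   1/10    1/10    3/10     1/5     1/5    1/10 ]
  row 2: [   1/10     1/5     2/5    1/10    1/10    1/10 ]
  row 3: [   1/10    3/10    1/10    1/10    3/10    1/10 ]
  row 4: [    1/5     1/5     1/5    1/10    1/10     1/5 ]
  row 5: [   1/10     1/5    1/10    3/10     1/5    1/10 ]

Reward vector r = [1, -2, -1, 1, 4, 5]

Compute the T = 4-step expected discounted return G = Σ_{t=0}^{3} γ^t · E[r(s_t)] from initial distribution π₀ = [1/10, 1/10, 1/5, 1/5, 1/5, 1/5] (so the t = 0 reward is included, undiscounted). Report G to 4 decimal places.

G = 3.2543

t=0: π = [0.1000, 0.1000, 0.2000, 0.2000, 0.2000, 0.2000], E[r] = 1.7000, γ^t·E[r] = 1.700000, running G = 1.700000
t=1: π = [0.1200, 0.2100, 0.2000, 0.1600, 0.1900, 0.1200], E[r] = 1.0200, γ^t·E[r] = 0.714000, running G = 2.414000
t=2: π = [0.1190, 0.1950, 0.2210, 0.1570, 0.1890, 0.1190], E[r] = 1.0160, γ^t·E[r] = 0.497840, running G = 2.911840
t=3: π = [0.1189, 0.1962, 0.2242, 0.1552, 0.1866, 0.1189], E[r] = 0.9984, γ^t·E[r] = 0.342451, running G = 3.254291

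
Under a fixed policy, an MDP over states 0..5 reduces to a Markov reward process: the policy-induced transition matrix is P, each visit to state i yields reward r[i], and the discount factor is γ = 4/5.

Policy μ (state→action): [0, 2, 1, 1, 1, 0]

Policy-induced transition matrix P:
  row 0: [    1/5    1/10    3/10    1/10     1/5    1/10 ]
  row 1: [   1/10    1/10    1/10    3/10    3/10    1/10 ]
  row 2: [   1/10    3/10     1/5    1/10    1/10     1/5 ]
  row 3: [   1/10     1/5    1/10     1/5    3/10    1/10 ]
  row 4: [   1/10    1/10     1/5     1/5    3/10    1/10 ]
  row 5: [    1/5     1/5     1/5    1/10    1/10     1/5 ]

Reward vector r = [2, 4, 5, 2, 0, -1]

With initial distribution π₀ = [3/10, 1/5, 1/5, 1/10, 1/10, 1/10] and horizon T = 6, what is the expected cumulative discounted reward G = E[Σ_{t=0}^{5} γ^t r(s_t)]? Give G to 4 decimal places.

t=0: π = [0.3000, 0.2000, 0.2000, 0.1000, 0.1000, 0.1000], E[r] = 2.5000, γ^t·E[r] = 2.500000, running G = 2.500000
t=1: π = [0.1400, 0.1600, 0.2000, 0.1600, 0.2100, 0.1300], E[r] = 2.1100, γ^t·E[r] = 1.688000, running G = 4.188000
t=2: π = [0.1270, 0.1690, 0.1820, 0.1690, 0.2200, 0.1330], E[r] = 2.0450, γ^t·E[r] = 1.308800, running G = 5.496800
t=3: π = [0.1260, 0.1666, 0.1789, 0.1727, 0.2243, 0.1315], E[r] = 2.0268, γ^t·E[r] = 1.037722, running G = 6.534522
t=4: π = [0.1258, 0.1662, 0.1787, 0.1730, 0.2253, 0.1310], E[r] = 2.0247, γ^t·E[r] = 0.829297, running G = 7.363818
t=5: π = [0.1257, 0.1661, 0.1787, 0.1731, 0.2255, 0.1310], E[r] = 2.0244, γ^t·E[r] = 0.663342, running G = 8.027161

G = 8.0272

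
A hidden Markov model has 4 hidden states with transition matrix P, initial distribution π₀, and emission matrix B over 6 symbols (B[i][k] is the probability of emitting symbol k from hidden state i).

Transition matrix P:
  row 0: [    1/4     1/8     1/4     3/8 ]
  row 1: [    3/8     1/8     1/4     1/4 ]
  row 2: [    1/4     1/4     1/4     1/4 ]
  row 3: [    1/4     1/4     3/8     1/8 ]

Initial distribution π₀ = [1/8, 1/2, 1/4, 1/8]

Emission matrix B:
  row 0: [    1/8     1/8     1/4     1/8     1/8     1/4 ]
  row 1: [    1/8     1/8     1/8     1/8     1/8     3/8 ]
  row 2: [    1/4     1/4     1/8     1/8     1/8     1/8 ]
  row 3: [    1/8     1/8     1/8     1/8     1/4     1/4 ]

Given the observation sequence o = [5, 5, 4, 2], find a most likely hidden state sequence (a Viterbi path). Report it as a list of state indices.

t=0: δ = [3.125e-02, 1.875e-01, 3.125e-02, 3.125e-02]  (obs o_0=5)
t=1: δ = [1.758e-02, 8.789e-03, 5.859e-03, 1.172e-02]  ψ = [1, 1, 1, 1]  (obs o_1=5)
t=2: δ = [5.493e-04, 3.662e-04, 5.493e-04, 1.648e-03]  ψ = [0, 3, 0, 0]  (obs o_2=4)
t=3: δ = [1.030e-04, 5.150e-05, 7.725e-05, 2.575e-05]  ψ = [3, 3, 3, 0]  (obs o_3=2)
backtrack: best end state = 0; path = [1, 0, 3, 0]

path = [1, 0, 3, 0]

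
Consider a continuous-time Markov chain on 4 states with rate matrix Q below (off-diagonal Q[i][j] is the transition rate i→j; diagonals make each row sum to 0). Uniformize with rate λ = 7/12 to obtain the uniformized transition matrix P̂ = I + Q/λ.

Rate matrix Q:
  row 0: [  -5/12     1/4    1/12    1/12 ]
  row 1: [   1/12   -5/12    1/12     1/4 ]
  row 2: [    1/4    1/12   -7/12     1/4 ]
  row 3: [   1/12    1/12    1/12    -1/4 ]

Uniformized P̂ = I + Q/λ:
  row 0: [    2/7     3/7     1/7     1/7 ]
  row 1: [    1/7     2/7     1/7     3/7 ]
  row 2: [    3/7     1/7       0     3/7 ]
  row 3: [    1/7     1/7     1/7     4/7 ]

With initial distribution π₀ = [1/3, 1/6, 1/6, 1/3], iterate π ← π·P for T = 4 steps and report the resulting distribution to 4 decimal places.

t=0: π = [0.3333, 0.1667, 0.1667, 0.3333]
t=1: π = [0.2381, 0.2619, 0.1190, 0.3810]
t=2: π = [0.2109, 0.2483, 0.1259, 0.4150]
t=3: π = [0.2089, 0.2386, 0.1249, 0.4276]
t=4: π = [0.2084, 0.2366, 0.1250, 0.4300]

π = [0.2084, 0.2366, 0.1250, 0.4300]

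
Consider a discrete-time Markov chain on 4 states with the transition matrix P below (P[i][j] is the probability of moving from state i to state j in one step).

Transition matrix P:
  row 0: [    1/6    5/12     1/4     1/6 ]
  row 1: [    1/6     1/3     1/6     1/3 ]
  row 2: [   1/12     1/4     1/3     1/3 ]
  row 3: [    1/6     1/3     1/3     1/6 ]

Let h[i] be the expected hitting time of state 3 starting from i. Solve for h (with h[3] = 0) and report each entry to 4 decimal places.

First-step conditioning: h[3] = 0; for i ≠ 3, h[i] = 1 + Σ_k P[i][k]·h[k].
  h[0] = 1 + 1/6·h[0] + 5/12·h[1] + 1/4·h[2]
  h[1] = 1 + 1/6·h[0] + 1/3·h[1] + 1/6·h[2]
  h[2] = 1 + 1/12·h[0] + 1/4·h[1] + 1/3·h[2]
Solving the 3×3 linear system over states ≠ 3 gives exactly h = [423/112, 363/112, 51/16, 0] (h[3] = 0 is the target).

h = [3.7768, 3.2411, 3.1875, 0.0000]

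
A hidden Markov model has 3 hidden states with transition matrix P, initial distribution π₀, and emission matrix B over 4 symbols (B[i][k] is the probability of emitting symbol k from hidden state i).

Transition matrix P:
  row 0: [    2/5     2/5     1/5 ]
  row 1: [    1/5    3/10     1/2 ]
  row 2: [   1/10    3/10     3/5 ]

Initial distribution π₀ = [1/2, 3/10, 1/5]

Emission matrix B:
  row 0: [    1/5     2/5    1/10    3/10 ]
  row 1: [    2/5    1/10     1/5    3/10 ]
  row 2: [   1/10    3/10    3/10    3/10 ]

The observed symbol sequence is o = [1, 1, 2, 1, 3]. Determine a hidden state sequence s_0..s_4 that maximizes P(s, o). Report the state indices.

path = [0, 2, 2, 2, 2]

t=0: δ = [2.000e-01, 3.000e-02, 6.000e-02]  (obs o_0=1)
t=1: δ = [3.200e-02, 8.000e-03, 1.200e-02]  ψ = [0, 0, 0]  (obs o_1=1)
t=2: δ = [1.280e-03, 2.560e-03, 2.160e-03]  ψ = [0, 0, 2]  (obs o_2=2)
t=3: δ = [2.048e-04, 7.680e-05, 3.888e-04]  ψ = [0, 1, 2]  (obs o_3=1)
t=4: δ = [2.458e-05, 3.499e-05, 6.998e-05]  ψ = [0, 2, 2]  (obs o_4=3)
backtrack: best end state = 2; path = [0, 2, 2, 2, 2]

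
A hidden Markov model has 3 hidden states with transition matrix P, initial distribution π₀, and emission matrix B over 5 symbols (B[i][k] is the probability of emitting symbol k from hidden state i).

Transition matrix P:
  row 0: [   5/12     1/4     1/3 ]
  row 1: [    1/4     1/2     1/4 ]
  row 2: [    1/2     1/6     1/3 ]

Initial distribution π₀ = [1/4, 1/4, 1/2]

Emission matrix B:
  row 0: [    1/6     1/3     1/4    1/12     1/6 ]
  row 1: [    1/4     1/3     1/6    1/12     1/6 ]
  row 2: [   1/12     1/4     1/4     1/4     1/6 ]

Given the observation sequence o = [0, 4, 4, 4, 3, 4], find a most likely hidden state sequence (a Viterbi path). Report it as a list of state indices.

path = [1, 1, 1, 1, 2, 0]

t=0: δ = [4.167e-02, 6.250e-02, 4.167e-02]  (obs o_0=0)
t=1: δ = [3.472e-03, 5.208e-03, 2.604e-03]  ψ = [2, 1, 1]  (obs o_1=4)
t=2: δ = [2.411e-04, 4.340e-04, 2.170e-04]  ψ = [0, 1, 1]  (obs o_2=4)
t=3: δ = [1.808e-05, 3.617e-05, 1.808e-05]  ψ = [1, 1, 1]  (obs o_3=4)
t=4: δ = [7.535e-07, 1.507e-06, 2.261e-06]  ψ = [1, 1, 1]  (obs o_4=3)
t=5: δ = [1.884e-07, 1.256e-07, 1.256e-07]  ψ = [2, 1, 2]  (obs o_5=4)
backtrack: best end state = 0; path = [1, 1, 1, 1, 2, 0]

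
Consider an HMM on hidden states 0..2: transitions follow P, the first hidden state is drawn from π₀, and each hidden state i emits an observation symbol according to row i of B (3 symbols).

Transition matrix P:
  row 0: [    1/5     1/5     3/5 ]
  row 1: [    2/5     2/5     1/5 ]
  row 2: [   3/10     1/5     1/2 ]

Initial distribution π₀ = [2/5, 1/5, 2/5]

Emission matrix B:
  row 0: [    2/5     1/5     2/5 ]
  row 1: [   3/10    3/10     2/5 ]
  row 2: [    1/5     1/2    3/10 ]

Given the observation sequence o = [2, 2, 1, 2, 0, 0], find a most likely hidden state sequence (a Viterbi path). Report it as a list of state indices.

path = [0, 2, 2, 2, 0, 2]

t=0: δ = [1.600e-01, 8.000e-02, 1.200e-01]  (obs o_0=2)
t=1: δ = [1.440e-02, 1.280e-02, 2.880e-02]  ψ = [2, 0, 0]  (obs o_1=2)
t=2: δ = [1.728e-03, 1.728e-03, 7.200e-03]  ψ = [2, 2, 2]  (obs o_2=1)
t=3: δ = [8.640e-04, 5.760e-04, 1.080e-03]  ψ = [2, 2, 2]  (obs o_3=2)
t=4: δ = [1.296e-04, 6.912e-05, 1.080e-04]  ψ = [2, 1, 2]  (obs o_4=0)
t=5: δ = [1.296e-05, 8.294e-06, 1.555e-05]  ψ = [2, 1, 0]  (obs o_5=0)
backtrack: best end state = 2; path = [0, 2, 2, 2, 0, 2]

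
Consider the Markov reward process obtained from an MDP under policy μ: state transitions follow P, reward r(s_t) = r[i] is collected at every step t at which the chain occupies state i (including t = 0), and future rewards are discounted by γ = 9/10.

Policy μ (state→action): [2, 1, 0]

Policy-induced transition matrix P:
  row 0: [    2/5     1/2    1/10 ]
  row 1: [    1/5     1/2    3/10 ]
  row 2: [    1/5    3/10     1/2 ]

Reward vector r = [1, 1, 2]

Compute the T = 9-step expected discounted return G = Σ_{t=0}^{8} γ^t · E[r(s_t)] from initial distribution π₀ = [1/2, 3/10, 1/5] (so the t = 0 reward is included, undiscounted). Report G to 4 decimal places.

G = 7.8360

t=0: π = [0.5000, 0.3000, 0.2000], E[r] = 1.2000, γ^t·E[r] = 1.200000, running G = 1.200000
t=1: π = [0.3000, 0.4600, 0.2400], E[r] = 1.2400, γ^t·E[r] = 1.116000, running G = 2.316000
t=2: π = [0.2600, 0.4520, 0.2880], E[r] = 1.2880, γ^t·E[r] = 1.043280, running G = 3.359280
t=3: π = [0.2520, 0.4424, 0.3056], E[r] = 1.3056, γ^t·E[r] = 0.951782, running G = 4.311062
t=4: π = [0.2504, 0.4389, 0.3107], E[r] = 1.3107, γ^t·E[r] = 0.859963, running G = 5.171026
t=5: π = [0.2501, 0.4379, 0.3121], E[r] = 1.3121, γ^t·E[r] = 0.774761, running G = 5.945786
t=6: π = [0.2500, 0.4376, 0.3124], E[r] = 1.3124, γ^t·E[r] = 0.697461, running G = 6.643248
t=7: π = [0.2500, 0.4375, 0.3125], E[r] = 1.3125, γ^t·E[r] = 0.627753, running G = 7.271001
t=8: π = [0.2500, 0.4375, 0.3125], E[r] = 1.3125, γ^t·E[r] = 0.564986, running G = 7.835987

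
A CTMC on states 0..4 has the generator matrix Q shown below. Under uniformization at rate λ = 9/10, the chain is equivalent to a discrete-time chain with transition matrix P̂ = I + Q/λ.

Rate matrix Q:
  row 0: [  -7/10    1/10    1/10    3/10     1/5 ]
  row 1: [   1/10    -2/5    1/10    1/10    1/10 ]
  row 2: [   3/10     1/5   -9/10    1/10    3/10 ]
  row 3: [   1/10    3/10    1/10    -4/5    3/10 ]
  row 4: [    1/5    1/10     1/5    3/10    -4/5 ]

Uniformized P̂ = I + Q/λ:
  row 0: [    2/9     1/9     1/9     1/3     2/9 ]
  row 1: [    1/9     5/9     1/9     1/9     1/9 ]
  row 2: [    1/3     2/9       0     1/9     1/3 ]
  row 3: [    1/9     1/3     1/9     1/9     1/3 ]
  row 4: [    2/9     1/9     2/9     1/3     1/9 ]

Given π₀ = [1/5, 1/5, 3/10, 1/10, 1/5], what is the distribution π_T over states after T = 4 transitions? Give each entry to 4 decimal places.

π = [0.1808, 0.2998, 0.1207, 0.1972, 0.2016]

t=0: π = [0.2000, 0.2000, 0.3000, 0.1000, 0.2000]
t=1: π = [0.2222, 0.2556, 0.1000, 0.2000, 0.2222]
t=2: π = [0.1827, 0.2802, 0.1247, 0.2099, 0.2025]
t=3: π = [0.1816, 0.2962, 0.1198, 0.1967, 0.2058]
t=4: π = [0.1808, 0.2998, 0.1207, 0.1972, 0.2016]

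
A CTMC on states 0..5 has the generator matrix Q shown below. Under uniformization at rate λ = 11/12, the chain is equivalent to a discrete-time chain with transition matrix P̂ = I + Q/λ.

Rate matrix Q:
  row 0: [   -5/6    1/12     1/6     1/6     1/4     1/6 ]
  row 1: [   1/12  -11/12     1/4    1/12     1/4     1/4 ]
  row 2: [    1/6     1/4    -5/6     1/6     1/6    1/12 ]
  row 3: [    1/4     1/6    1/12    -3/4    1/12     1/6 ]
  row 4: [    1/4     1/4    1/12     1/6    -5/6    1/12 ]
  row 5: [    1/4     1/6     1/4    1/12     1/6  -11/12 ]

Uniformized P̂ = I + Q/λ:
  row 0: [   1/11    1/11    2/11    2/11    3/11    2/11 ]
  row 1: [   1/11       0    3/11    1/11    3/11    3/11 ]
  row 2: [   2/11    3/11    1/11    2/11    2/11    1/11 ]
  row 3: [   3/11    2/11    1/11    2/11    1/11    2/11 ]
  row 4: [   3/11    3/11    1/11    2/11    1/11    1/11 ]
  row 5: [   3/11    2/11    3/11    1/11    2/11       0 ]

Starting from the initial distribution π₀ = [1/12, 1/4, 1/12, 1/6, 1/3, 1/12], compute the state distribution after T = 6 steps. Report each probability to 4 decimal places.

t=0: π = [0.0833, 0.2500, 0.0833, 0.1667, 0.3333, 0.0833]
t=1: π = [0.2045, 0.1667, 0.1591, 0.1515, 0.1667, 0.1515]
t=2: π = [0.1908, 0.1625, 0.1674, 0.1529, 0.1866, 0.1398]
t=3: π = [0.1933, 0.1671, 0.1632, 0.1543, 0.1831, 0.1390]
t=4: π = [0.1924, 0.1653, 0.1641, 0.1540, 0.1839, 0.1403]
t=5: π = [0.1928, 0.1659, 0.1640, 0.1540, 0.1836, 0.1397]
t=6: π = [0.1926, 0.1657, 0.1640, 0.1540, 0.1837, 0.1399]

π = [0.1926, 0.1657, 0.1640, 0.1540, 0.1837, 0.1399]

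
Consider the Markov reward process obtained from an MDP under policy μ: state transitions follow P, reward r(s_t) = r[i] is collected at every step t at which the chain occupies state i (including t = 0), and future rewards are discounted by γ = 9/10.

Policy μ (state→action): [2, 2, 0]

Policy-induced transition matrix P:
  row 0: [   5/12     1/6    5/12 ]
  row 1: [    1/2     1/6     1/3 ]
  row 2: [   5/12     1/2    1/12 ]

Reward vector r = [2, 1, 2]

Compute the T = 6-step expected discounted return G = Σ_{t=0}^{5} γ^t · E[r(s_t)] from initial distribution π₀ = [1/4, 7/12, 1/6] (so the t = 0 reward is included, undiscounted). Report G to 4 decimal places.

t=0: π = [0.2500, 0.5833, 0.1667], E[r] = 1.4167, γ^t·E[r] = 1.416667, running G = 1.416667
t=1: π = [0.4653, 0.2222, 0.3125], E[r] = 1.7778, γ^t·E[r] = 1.600000, running G = 3.016667
t=2: π = [0.4352, 0.2708, 0.2940], E[r] = 1.7292, γ^t·E[r] = 1.400625, running G = 4.417292
t=3: π = [0.4392, 0.2647, 0.2961], E[r] = 1.7353, γ^t·E[r] = 1.265063, running G = 5.682354
t=4: π = [0.4387, 0.2654, 0.2959], E[r] = 1.7346, γ^t·E[r] = 1.138092, running G = 6.820446
t=5: π = [0.4388, 0.2653, 0.2959], E[r] = 1.7347, γ^t·E[r] = 1.024321, running G = 7.844767

G = 7.8448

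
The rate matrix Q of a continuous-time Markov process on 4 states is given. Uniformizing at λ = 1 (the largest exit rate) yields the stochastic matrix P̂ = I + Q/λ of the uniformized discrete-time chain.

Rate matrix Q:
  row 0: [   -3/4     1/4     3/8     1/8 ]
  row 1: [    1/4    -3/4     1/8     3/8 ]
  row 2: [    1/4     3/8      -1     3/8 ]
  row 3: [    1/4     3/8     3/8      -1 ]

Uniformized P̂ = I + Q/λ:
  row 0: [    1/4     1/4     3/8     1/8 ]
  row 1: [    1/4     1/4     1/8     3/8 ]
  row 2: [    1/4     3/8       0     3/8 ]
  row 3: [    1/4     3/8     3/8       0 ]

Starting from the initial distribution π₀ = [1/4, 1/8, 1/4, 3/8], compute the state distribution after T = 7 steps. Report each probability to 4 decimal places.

π = [0.2500, 0.3056, 0.2173, 0.2271]

t=0: π = [0.2500, 0.1250, 0.2500, 0.3750]
t=1: π = [0.2500, 0.3281, 0.2500, 0.1719]
t=2: π = [0.2500, 0.3027, 0.1992, 0.2480]
t=3: π = [0.2500, 0.3059, 0.2246, 0.2195]
t=4: π = [0.2500, 0.3055, 0.2143, 0.2302]
t=5: π = [0.2500, 0.3056, 0.2183, 0.2262]
t=6: π = [0.2500, 0.3056, 0.2168, 0.2277]
t=7: π = [0.2500, 0.3056, 0.2173, 0.2271]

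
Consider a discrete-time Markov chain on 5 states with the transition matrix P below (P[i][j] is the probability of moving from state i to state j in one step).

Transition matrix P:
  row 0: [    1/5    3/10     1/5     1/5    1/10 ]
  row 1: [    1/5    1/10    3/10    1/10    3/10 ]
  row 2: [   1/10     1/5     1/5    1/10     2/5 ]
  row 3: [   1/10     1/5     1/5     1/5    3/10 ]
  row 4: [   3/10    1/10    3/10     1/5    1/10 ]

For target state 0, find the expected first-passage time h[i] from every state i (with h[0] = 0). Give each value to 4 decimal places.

First-step conditioning: h[0] = 0; for i ≠ 0, h[i] = 1 + Σ_k P[i][k]·h[k].
  h[1] = 1 + 1/10·h[1] + 3/10·h[2] + 1/10·h[3] + 3/10·h[4]
  h[2] = 1 + 1/5·h[1] + 1/5·h[2] + 1/10·h[3] + 2/5·h[4]
  h[3] = 1 + 1/5·h[1] + 1/5·h[2] + 1/5·h[3] + 3/10·h[4]
  h[4] = 1 + 1/10·h[1] + 3/10·h[2] + 1/5·h[3] + 1/10·h[4]
Solving the 4×4 linear system over states ≠ 0 gives exactly h = [0, 5945/1112, 6445/1112, 3275/556, 1375/278] (h[0] = 0 is the target).

h = [0.0000, 5.3462, 5.7959, 5.8903, 4.9460]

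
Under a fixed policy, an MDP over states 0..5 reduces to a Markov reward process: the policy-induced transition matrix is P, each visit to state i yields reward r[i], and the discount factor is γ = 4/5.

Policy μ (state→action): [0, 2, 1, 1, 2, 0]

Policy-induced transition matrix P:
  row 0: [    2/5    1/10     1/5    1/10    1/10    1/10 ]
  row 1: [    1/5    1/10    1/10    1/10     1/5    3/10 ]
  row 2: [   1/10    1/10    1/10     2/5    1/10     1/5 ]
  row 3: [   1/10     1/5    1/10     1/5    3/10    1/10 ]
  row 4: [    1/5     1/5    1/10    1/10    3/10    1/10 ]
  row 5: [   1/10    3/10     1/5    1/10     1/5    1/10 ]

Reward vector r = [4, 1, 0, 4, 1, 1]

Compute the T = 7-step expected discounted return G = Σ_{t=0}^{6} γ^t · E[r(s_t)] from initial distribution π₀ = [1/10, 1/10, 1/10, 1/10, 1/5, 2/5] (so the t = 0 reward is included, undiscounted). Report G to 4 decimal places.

t=0: π = [0.1000, 0.1000, 0.1000, 0.1000, 0.2000, 0.4000], E[r] = 1.5000, γ^t·E[r] = 1.500000, running G = 1.500000
t=1: π = [0.1600, 0.2100, 0.1500, 0.1400, 0.2100, 0.1300], E[r] = 1.7500, γ^t·E[r] = 1.400000, running G = 2.900000
t=2: π = [0.1900, 0.1610, 0.1290, 0.1590, 0.2040, 0.1570], E[r] = 1.9180, γ^t·E[r] = 1.227520, running G = 4.127520
t=3: π = [0.1935, 0.1677, 0.1347, 0.1546, 0.2044, 0.1451], E[r] = 1.9096, γ^t·E[r] = 0.977715, running G = 5.105235
t=4: π = [0.1953, 0.1649, 0.1339, 0.1559, 0.2031, 0.1470], E[r] = 1.9195, γ^t·E[r] = 0.786239, running G = 5.891475
t=5: π = [0.1954, 0.1653, 0.1342, 0.1557, 0.2030, 0.1464], E[r] = 1.9191, γ^t·E[r] = 0.628864, running G = 6.520339
t=6: π = [0.1954, 0.1651, 0.1342, 0.1558, 0.2029, 0.1465], E[r] = 1.9197, γ^t·E[r] = 0.503232, running G = 7.023571

G = 7.0236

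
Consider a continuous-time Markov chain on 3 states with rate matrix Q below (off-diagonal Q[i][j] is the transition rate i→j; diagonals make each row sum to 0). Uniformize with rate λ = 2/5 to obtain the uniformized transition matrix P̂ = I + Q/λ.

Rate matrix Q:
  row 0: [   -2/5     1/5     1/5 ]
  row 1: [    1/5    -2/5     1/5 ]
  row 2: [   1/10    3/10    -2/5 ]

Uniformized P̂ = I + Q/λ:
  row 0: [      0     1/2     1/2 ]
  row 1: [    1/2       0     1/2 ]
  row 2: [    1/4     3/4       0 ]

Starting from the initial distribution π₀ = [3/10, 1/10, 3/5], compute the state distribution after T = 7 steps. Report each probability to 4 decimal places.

t=0: π = [0.3000, 0.1000, 0.6000]
t=1: π = [0.2000, 0.6000, 0.2000]
t=2: π = [0.3500, 0.2500, 0.4000]
t=3: π = [0.2250, 0.4750, 0.3000]
t=4: π = [0.3125, 0.3375, 0.3500]
t=5: π = [0.2563, 0.4188, 0.3250]
t=6: π = [0.2906, 0.3719, 0.3375]
t=7: π = [0.2703, 0.3984, 0.3313]

π = [0.2703, 0.3984, 0.3313]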